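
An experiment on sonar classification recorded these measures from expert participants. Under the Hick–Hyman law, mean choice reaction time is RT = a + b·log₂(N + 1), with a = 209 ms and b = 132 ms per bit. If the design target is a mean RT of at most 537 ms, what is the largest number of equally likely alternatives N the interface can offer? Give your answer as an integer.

4

Set 209 + 132·log₂(N + 1) ≤ 537.
log₂(N + 1) ≤ (537 − 209) / 132 = 2.4848.
N + 1 ≤ 2^2.4848 = 5.5976.
N ≤ 4.5976, so the largest integer N is 4.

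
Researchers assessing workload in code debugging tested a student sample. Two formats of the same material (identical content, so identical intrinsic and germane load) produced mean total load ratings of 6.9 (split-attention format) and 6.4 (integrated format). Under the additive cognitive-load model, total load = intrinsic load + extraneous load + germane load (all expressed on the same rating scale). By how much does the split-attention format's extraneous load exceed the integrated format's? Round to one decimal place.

Intrinsic and germane load are equal across formats, so the difference in total load equals the difference in extraneous load.
Extraneous-load difference = 6.9 − 6.4 = 0.5.

0.5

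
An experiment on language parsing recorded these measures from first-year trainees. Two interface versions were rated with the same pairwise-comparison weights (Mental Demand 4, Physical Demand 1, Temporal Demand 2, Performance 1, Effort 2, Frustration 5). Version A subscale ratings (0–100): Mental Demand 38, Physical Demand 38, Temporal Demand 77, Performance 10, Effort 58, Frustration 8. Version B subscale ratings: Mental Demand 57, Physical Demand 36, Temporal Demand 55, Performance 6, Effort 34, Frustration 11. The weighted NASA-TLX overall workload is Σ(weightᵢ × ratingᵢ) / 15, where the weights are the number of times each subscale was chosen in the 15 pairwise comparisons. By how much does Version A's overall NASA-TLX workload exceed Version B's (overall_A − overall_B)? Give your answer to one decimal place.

0.5

Version A weighted sum = 4·38 + 1·38 + 2·77 + 1·10 + 2·58 + 5·8 = 152 + 38 + 154 + 10 + 116 + 40 = 510; overall_A = 510/15 = 34.0000.
Version B weighted sum = 4·57 + 1·36 + 2·55 + 1·6 + 2·34 + 5·11 = 228 + 36 + 110 + 6 + 68 + 55 = 503; overall_B = 503/15 = 33.5333.
Difference = 34.0000 − 33.5333 = 0.4667 ≈ 0.5.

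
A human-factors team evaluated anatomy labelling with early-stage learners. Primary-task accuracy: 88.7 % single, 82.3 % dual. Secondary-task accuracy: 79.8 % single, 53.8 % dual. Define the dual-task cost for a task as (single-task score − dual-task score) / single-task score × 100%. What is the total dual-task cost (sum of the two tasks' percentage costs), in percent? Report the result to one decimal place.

39.8

Primary cost = (88.7 − 82.3) / 88.7 × 100% = 7.2153%.
Secondary cost = (79.8 − 53.8) / 79.8 × 100% = 32.5815%.
Total = 7.2153% + 32.5815% = 39.7968% ≈ 39.8%.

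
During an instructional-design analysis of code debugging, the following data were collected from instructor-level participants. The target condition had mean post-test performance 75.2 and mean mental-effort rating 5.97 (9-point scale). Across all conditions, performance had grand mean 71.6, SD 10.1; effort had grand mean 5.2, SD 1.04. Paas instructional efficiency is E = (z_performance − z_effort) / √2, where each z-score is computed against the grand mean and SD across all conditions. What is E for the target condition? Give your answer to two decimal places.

z_performance = (75.2 − 71.6) / 10.1 = 3.6000 / 10.1 = 0.3564.
z_effort = (5.97 − 5.2) / 1.04 = 0.7700 / 1.04 = 0.7404.
z_P − z_E = 0.3564 − 0.7404 = -0.3840.
E = -0.3840 / √2 = -0.3840 / 1.41421 = -0.2715 ≈ -0.27.

-0.27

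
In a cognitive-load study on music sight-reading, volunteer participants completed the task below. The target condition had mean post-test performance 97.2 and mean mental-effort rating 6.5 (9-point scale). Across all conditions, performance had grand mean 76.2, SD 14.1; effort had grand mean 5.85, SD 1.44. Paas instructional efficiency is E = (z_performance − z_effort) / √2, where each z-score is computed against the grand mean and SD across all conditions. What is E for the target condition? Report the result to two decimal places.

0.73

z_performance = (97.2 − 76.2) / 14.1 = 21.0000 / 14.1 = 1.4894.
z_effort = (6.5 − 5.85) / 1.44 = 0.6500 / 1.44 = 0.4514.
z_P − z_E = 1.4894 − 0.4514 = 1.0380.
E = 1.0380 / √2 = 1.0380 / 1.41421 = 0.7340 ≈ 0.73.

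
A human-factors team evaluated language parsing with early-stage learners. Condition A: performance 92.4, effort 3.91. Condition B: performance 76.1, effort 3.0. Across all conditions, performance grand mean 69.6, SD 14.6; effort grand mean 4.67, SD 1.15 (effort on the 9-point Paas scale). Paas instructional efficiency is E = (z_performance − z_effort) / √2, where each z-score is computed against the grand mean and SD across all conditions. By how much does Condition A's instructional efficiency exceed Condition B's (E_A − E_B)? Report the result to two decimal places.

0.23

Condition A: z_P = (92.4 − 69.6)/14.6 = 1.5616; z_E = (3.91 − 4.67)/1.15 = -0.6609; E_A = (1.5616 − (-0.6609))/√2 = 1.5715.
Condition B: z_P = (76.1 − 69.6)/14.6 = 0.4452; z_E = (3.0 − 4.67)/1.15 = -1.4522; E_B = (0.4452 − (-1.4522))/√2 = 1.3417.
E_A − E_B = 1.5715 − 1.3417 = 0.2298 ≈ 0.23.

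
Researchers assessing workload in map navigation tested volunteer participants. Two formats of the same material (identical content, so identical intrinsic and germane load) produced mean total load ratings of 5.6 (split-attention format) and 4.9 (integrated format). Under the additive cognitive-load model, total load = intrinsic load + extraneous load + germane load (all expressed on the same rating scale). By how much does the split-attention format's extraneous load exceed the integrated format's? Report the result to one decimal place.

Intrinsic and germane load are equal across formats, so the difference in total load equals the difference in extraneous load.
Extraneous-load difference = 5.6 − 4.9 = 0.7.

0.7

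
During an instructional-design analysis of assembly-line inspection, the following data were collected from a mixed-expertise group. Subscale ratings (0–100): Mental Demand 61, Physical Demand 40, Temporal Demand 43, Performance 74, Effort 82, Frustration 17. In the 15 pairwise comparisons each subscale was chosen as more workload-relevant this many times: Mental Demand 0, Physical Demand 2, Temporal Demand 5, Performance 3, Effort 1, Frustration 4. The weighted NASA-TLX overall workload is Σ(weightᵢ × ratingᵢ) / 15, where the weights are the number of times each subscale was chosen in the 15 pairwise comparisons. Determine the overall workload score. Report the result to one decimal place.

The tallies are the weights (they sum to 15).
Weighted sum = 0·61 + 2·40 + 5·43 + 3·74 + 1·82 + 4·17
            = 0 + 80 + 215 + 222 + 82 + 68 = 667.
Overall workload = 667 / 15 = 44.4667 ≈ 44.5.

44.5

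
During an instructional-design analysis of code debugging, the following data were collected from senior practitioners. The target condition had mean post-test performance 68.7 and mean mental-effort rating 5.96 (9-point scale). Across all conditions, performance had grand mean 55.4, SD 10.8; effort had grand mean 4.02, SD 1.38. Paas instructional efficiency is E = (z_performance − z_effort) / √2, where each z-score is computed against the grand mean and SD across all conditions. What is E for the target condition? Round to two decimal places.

z_performance = (68.7 − 55.4) / 10.8 = 13.3000 / 10.8 = 1.2315.
z_effort = (5.96 − 4.02) / 1.38 = 1.9400 / 1.38 = 1.4058.
z_P − z_E = 1.2315 − 1.4058 = -0.1743.
E = -0.1743 / √2 = -0.1743 / 1.41421 = -0.1232 ≈ -0.12.

-0.12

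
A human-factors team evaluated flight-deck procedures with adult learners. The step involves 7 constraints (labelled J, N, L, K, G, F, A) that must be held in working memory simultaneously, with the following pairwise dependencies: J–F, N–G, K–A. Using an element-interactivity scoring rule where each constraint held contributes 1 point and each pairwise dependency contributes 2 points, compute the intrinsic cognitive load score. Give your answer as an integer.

13

Count of constraints held simultaneously: 7.
Count of pairwise dependencies listed: 3.
Element contribution: 7 × 1 = 7.
Interaction contribution: 3 × 2 = 6.
Intrinsic load = 7 + 6 = 13.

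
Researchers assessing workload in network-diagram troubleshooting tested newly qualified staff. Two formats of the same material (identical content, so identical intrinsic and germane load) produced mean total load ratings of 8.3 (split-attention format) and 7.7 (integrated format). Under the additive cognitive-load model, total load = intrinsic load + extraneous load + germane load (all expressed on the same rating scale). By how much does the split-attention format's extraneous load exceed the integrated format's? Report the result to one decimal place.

Intrinsic and germane load are equal across formats, so the difference in total load equals the difference in extraneous load.
Extraneous-load difference = 8.3 − 7.7 = 0.6.

0.6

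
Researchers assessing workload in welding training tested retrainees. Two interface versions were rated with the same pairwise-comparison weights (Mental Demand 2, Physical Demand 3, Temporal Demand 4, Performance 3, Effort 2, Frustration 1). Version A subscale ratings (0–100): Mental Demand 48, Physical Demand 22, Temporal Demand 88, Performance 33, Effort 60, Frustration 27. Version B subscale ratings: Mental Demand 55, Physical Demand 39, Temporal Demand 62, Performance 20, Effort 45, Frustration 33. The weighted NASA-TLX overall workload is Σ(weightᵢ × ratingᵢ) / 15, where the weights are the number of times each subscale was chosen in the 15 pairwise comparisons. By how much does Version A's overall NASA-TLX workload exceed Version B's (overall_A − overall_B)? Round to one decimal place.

Version A weighted sum = 2·48 + 3·22 + 4·88 + 3·33 + 2·60 + 1·27 = 96 + 66 + 352 + 99 + 120 + 27 = 760; overall_A = 760/15 = 50.6667.
Version B weighted sum = 2·55 + 3·39 + 4·62 + 3·20 + 2·45 + 1·33 = 110 + 117 + 248 + 60 + 90 + 33 = 658; overall_B = 658/15 = 43.8667.
Difference = 50.6667 − 43.8667 = 6.8000 ≈ 6.8.

6.8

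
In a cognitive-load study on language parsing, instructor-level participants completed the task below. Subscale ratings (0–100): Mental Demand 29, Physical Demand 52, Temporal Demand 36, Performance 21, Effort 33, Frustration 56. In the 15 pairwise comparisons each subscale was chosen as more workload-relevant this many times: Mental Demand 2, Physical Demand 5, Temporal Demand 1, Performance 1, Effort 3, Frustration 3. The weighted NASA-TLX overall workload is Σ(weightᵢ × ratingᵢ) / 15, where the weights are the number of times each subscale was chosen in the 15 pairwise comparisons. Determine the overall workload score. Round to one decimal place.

42.8

The tallies are the weights (they sum to 15).
Weighted sum = 2·29 + 5·52 + 1·36 + 1·21 + 3·33 + 3·56
            = 58 + 260 + 36 + 21 + 99 + 168 = 642.
Overall workload = 642 / 15 = 42.8000 ≈ 42.8.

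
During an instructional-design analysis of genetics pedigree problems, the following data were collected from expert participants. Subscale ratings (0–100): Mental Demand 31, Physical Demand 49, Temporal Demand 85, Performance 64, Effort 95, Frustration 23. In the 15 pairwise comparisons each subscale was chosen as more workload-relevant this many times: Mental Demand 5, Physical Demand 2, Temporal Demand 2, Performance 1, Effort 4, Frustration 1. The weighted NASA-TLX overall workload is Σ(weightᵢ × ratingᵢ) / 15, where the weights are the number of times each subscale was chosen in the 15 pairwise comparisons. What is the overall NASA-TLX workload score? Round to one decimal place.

The tallies are the weights (they sum to 15).
Weighted sum = 5·31 + 2·49 + 2·85 + 1·64 + 4·95 + 1·23
            = 155 + 98 + 170 + 64 + 380 + 23 = 890.
Overall workload = 890 / 15 = 59.3333 ≈ 59.3.

59.3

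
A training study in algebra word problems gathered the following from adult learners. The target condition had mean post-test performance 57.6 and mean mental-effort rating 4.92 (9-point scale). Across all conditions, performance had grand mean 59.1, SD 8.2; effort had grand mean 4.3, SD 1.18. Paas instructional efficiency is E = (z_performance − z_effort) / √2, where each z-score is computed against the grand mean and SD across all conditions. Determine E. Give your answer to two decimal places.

-0.50

z_performance = (57.6 − 59.1) / 8.2 = -1.5000 / 8.2 = -0.1829.
z_effort = (4.92 − 4.3) / 1.18 = 0.6200 / 1.18 = 0.5254.
z_P − z_E = -0.1829 − 0.5254 = -0.7083.
E = -0.7083 / √2 = -0.7083 / 1.41421 = -0.5008 ≈ -0.50.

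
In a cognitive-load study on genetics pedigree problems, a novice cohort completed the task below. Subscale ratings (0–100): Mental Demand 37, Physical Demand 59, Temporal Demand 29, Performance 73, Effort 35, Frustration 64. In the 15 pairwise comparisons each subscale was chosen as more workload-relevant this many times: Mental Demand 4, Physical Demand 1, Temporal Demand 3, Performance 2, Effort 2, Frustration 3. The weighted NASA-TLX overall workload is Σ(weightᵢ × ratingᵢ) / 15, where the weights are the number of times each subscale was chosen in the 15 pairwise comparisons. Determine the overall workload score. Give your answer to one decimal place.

The tallies are the weights (they sum to 15).
Weighted sum = 4·37 + 1·59 + 3·29 + 2·73 + 2·35 + 3·64
            = 148 + 59 + 87 + 146 + 70 + 192 = 702.
Overall workload = 702 / 15 = 46.8000 ≈ 46.8.

46.8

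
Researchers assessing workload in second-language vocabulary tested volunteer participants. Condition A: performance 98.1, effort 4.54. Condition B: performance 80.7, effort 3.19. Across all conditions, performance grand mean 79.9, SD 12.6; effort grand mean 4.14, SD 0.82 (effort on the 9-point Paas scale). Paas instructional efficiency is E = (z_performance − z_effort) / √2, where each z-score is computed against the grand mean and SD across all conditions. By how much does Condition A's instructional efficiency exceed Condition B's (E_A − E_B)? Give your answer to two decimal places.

Condition A: z_P = (98.1 − 79.9)/12.6 = 1.4444; z_E = (4.54 − 4.14)/0.82 = 0.4878; E_A = (1.4444 − 0.4878)/√2 = 0.6764.
Condition B: z_P = (80.7 − 79.9)/12.6 = 0.0635; z_E = (3.19 − 4.14)/0.82 = -1.1585; E_B = (0.0635 − (-1.1585))/√2 = 0.8641.
E_A − E_B = 0.6764 − 0.8641 = -0.1877 ≈ -0.19.

-0.19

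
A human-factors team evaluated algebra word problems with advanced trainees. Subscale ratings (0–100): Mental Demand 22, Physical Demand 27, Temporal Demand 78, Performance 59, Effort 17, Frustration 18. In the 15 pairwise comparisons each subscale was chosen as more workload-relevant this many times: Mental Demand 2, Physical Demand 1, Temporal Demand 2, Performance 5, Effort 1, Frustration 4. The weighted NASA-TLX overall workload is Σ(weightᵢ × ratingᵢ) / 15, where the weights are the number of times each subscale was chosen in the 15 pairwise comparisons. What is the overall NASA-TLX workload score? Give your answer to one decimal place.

The tallies are the weights (they sum to 15).
Weighted sum = 2·22 + 1·27 + 2·78 + 5·59 + 1·17 + 4·18
            = 44 + 27 + 156 + 295 + 17 + 72 = 611.
Overall workload = 611 / 15 = 40.7333 ≈ 40.7.

40.7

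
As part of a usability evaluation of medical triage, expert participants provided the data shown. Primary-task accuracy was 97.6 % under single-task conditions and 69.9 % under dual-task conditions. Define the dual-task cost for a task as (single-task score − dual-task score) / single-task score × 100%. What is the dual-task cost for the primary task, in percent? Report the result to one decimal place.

Cost = (97.6 − 69.9) / 97.6 × 100%
     = 27.7000 / 97.6 × 100% = 28.3811%.
≈ 28.4%.

28.4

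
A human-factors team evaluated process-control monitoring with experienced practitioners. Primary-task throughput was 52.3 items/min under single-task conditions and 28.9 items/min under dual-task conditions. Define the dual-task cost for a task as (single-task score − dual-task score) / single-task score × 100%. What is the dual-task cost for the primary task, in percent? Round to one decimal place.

Cost = (52.3 − 28.9) / 52.3 × 100%
     = 23.4000 / 52.3 × 100% = 44.7419%.
≈ 44.7%.

44.7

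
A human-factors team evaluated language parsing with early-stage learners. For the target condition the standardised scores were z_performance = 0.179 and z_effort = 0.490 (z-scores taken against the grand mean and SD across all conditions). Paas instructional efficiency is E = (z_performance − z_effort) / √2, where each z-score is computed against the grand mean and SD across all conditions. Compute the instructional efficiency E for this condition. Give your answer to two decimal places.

-0.22

z_P − z_E = 0.179 − 0.490 = -0.3110.
E = -0.3110 / √2 = -0.3110 / 1.41421 = -0.2199 ≈ -0.22.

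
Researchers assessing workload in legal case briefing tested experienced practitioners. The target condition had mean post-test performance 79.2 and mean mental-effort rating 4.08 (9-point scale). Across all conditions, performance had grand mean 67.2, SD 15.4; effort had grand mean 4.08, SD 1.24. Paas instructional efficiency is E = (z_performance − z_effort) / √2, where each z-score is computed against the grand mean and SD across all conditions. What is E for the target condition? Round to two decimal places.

z_performance = (79.2 − 67.2) / 15.4 = 12.0000 / 15.4 = 0.7792.
z_effort = (4.08 − 4.08) / 1.24 = 0.0000 / 1.24 = 0.0000.
z_P − z_E = 0.7792 − 0.0000 = 0.7792.
E = 0.7792 / √2 = 0.7792 / 1.41421 = 0.5510 ≈ 0.55.

0.55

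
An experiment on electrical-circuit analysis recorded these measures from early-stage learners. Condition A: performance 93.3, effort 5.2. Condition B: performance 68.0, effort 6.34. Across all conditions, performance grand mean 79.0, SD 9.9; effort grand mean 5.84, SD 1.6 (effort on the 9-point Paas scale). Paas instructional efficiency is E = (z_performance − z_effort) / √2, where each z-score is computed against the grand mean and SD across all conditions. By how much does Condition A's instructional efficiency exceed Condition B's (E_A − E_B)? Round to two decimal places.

2.31

Condition A: z_P = (93.3 − 79.0)/9.9 = 1.4444; z_E = (5.2 − 5.84)/1.6 = -0.4000; E_A = (1.4444 − (-0.4000))/√2 = 1.3042.
Condition B: z_P = (68.0 − 79.0)/9.9 = -1.1111; z_E = (6.34 − 5.84)/1.6 = 0.3125; E_B = (-1.1111 − 0.3125)/√2 = -1.0066.
E_A − E_B = 1.3042 − (-1.0066) = 2.3108 ≈ 2.31.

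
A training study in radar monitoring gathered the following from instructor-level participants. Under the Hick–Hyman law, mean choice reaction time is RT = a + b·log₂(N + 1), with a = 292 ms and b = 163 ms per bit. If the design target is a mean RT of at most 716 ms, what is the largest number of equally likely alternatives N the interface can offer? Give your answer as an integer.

Set 292 + 163·log₂(N + 1) ≤ 716.
log₂(N + 1) ≤ (716 − 292) / 163 = 2.6012.
N + 1 ≤ 2^2.6012 = 6.0679.
N ≤ 5.0679, so the largest integer N is 5.

5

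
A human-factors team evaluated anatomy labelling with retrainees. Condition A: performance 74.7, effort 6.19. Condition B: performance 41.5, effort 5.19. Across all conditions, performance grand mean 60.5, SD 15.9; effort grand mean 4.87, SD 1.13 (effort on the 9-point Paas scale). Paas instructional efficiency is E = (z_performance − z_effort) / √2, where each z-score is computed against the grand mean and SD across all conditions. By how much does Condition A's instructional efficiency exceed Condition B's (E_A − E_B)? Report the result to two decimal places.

Condition A: z_P = (74.7 − 60.5)/15.9 = 0.8931; z_E = (6.19 − 4.87)/1.13 = 1.1681; E_A = (0.8931 − 1.1681)/√2 = -0.1945.
Condition B: z_P = (41.5 − 60.5)/15.9 = -1.1950; z_E = (5.19 − 4.87)/1.13 = 0.2832; E_B = (-1.1950 − 0.2832)/√2 = -1.0452.
E_A − E_B = -0.1945 − (-1.0452) = 0.8507 ≈ 0.85.

0.85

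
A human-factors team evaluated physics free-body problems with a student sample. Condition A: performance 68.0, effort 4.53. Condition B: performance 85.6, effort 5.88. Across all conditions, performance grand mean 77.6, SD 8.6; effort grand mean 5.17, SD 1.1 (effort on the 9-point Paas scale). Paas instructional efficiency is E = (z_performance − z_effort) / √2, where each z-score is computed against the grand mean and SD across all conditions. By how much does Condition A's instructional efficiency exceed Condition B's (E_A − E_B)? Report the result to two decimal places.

Condition A: z_P = (68.0 − 77.6)/8.6 = -1.1163; z_E = (4.53 − 5.17)/1.1 = -0.5818; E_A = (-1.1163 − (-0.5818))/√2 = -0.3779.
Condition B: z_P = (85.6 − 77.6)/8.6 = 0.9302; z_E = (5.88 − 5.17)/1.1 = 0.6455; E_B = (0.9302 − 0.6455)/√2 = 0.2013.
E_A − E_B = -0.3779 − 0.2013 = -0.5792 ≈ -0.58.

-0.58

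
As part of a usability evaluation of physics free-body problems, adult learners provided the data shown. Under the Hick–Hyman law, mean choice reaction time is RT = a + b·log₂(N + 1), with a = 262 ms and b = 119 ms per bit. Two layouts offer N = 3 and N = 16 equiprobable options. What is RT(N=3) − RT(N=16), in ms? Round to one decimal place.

-248.4

RT(3) = 262 + 119·log₂(4) = 262 + 119·2.0000 = 500.0000 ms.
RT(16) = 262 + 119·log₂(17) = 262 + 119·4.0875 = 748.4125 ms.
Difference = 500.0000 − 748.4125 = -248.4125 ≈ -248.4 ms.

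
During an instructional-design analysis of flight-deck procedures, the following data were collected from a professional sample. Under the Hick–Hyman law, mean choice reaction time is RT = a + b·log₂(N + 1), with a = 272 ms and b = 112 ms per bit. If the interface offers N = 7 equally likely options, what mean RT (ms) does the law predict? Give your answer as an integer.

608

log₂(7 + 1) = log₂(8) = 3.0000.
RT = 272 + 112 × 3.0000 = 272 + 336.0000 = 608.0000 ms.
≈ 608 ms.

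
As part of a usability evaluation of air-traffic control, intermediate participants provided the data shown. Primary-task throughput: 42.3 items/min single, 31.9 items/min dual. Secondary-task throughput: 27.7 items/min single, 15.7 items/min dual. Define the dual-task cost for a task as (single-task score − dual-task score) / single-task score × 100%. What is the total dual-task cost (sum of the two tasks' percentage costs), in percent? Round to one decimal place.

Primary cost = (42.3 − 31.9) / 42.3 × 100% = 24.5863%.
Secondary cost = (27.7 − 15.7) / 27.7 × 100% = 43.3213%.
Total = 24.5863% + 43.3213% = 67.9076% ≈ 67.9%.

67.9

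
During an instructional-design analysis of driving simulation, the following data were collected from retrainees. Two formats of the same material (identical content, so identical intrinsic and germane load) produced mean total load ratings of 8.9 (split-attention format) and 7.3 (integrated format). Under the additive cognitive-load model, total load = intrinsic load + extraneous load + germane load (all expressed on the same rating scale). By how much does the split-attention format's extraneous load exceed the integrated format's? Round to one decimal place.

Intrinsic and germane load are equal across formats, so the difference in total load equals the difference in extraneous load.
Extraneous-load difference = 8.9 − 7.3 = 1.6.

1.6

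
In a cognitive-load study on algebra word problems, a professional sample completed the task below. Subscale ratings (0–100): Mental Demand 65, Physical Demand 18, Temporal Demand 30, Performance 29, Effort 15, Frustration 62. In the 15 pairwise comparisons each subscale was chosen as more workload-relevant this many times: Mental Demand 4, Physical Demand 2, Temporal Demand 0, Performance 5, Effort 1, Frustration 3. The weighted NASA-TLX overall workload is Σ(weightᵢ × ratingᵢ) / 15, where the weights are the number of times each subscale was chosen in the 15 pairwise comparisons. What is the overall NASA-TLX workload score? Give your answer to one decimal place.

42.8

The tallies are the weights (they sum to 15).
Weighted sum = 4·65 + 2·18 + 0·30 + 5·29 + 1·15 + 3·62
            = 260 + 36 + 0 + 145 + 15 + 186 = 642.
Overall workload = 642 / 15 = 42.8000 ≈ 42.8.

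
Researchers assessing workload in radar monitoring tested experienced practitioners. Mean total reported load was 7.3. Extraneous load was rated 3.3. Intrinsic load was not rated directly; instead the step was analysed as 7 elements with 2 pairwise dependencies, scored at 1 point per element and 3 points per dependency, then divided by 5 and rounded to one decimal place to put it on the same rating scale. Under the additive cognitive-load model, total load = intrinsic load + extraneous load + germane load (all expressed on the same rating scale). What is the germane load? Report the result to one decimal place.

Intrinsic (element-interactivity): (7 × 1 + 2 × 3) / 5 = 13 / 5 = 2.6000 → 2.6.
germane load = total − intrinsic − extraneous
             = 7.3 − 2.6 − 3.3 = 1.4.

1.4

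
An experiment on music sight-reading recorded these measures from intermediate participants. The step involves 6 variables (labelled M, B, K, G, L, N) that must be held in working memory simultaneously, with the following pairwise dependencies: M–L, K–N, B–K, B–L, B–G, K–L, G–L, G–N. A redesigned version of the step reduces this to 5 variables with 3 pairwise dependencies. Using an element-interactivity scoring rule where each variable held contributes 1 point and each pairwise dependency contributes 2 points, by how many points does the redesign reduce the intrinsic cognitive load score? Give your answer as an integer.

Original: 6 × 1 + 8 × 2 = 6 + 16 = 22.
Redesigned: 5 × 1 + 3 × 2 = 5 + 6 = 11.
Reduction = 22 − 11 = 11.

11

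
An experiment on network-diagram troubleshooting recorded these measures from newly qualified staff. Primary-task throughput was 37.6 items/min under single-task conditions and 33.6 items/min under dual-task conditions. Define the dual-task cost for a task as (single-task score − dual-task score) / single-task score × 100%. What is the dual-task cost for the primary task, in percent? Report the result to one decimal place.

10.6

Cost = (37.6 − 33.6) / 37.6 × 100%
     = 4.0000 / 37.6 × 100% = 10.6383%.
≈ 10.6%.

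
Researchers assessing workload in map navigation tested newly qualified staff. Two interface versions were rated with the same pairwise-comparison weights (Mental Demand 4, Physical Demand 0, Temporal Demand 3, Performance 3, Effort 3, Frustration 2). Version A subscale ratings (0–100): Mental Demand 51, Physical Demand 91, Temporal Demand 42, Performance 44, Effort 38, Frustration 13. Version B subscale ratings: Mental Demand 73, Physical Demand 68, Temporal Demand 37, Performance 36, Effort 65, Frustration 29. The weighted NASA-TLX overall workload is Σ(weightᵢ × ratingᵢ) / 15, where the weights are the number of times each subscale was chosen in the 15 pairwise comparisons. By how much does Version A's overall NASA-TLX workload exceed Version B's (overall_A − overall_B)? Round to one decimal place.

-10.8

Version A weighted sum = 4·51 + 0·91 + 3·42 + 3·44 + 3·38 + 2·13 = 204 + 0 + 126 + 132 + 114 + 26 = 602; overall_A = 602/15 = 40.1333.
Version B weighted sum = 4·73 + 0·68 + 3·37 + 3·36 + 3·65 + 2·29 = 292 + 0 + 111 + 108 + 195 + 58 = 764; overall_B = 764/15 = 50.9333.
Difference = 40.1333 − 50.9333 = -10.8000 ≈ -10.8.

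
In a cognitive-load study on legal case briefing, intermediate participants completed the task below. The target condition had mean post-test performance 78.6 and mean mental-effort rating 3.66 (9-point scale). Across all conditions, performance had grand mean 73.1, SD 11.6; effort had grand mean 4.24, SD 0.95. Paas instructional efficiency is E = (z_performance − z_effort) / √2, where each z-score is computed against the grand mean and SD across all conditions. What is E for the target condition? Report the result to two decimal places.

z_performance = (78.6 − 73.1) / 11.6 = 5.5000 / 11.6 = 0.4741.
z_effort = (3.66 − 4.24) / 0.95 = -0.5800 / 0.95 = -0.6105.
z_P − z_E = 0.4741 − (-0.6105) = 1.0846.
E = 1.0846 / √2 = 1.0846 / 1.41421 = 0.7669 ≈ 0.77.

0.77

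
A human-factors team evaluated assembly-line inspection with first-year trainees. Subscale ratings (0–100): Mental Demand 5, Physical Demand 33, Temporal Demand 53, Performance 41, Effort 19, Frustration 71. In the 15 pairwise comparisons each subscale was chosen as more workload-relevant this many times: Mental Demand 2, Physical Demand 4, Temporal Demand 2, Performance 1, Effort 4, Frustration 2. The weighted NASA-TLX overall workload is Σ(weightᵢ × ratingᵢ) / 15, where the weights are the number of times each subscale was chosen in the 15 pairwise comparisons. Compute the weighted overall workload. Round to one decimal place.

The tallies are the weights (they sum to 15).
Weighted sum = 2·5 + 4·33 + 2·53 + 1·41 + 4·19 + 2·71
            = 10 + 132 + 106 + 41 + 76 + 142 = 507.
Overall workload = 507 / 15 = 33.8000 ≈ 33.8.

33.8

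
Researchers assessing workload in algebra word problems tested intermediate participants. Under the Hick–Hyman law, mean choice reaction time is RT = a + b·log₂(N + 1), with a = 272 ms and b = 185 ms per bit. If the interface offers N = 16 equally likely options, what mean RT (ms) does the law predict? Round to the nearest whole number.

log₂(16 + 1) = log₂(17) = 4.0875.
RT = 272 + 185 × 4.0875 = 272 + 756.1875 = 1028.1875 ms.
≈ 1028 ms.

1028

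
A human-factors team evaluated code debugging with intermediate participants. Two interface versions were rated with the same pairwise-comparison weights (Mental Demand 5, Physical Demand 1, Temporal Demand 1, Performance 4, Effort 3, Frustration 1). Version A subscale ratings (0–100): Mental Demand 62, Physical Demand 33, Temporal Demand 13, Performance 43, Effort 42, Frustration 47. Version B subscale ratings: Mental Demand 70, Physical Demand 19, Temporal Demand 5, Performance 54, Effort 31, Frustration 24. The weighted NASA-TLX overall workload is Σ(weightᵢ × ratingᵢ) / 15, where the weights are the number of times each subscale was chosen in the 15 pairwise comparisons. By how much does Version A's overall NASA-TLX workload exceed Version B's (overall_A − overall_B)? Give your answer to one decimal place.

-0.4

Version A weighted sum = 5·62 + 1·33 + 1·13 + 4·43 + 3·42 + 1·47 = 310 + 33 + 13 + 172 + 126 + 47 = 701; overall_A = 701/15 = 46.7333.
Version B weighted sum = 5·70 + 1·19 + 1·5 + 4·54 + 3·31 + 1·24 = 350 + 19 + 5 + 216 + 93 + 24 = 707; overall_B = 707/15 = 47.1333.
Difference = 46.7333 − 47.1333 = -0.4000 ≈ -0.4.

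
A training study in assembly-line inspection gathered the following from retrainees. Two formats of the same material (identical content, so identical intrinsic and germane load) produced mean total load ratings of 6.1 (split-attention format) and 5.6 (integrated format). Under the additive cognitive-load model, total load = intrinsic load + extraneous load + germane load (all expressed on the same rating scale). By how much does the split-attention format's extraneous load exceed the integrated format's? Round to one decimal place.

Intrinsic and germane load are equal across formats, so the difference in total load equals the difference in extraneous load.
Extraneous-load difference = 6.1 − 5.6 = 0.5.

0.5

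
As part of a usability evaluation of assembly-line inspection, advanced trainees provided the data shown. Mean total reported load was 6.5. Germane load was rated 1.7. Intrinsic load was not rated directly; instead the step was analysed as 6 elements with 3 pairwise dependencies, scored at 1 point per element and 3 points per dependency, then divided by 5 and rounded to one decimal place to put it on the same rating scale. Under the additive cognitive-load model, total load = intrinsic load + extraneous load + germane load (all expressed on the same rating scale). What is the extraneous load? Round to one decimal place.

1.8

Intrinsic (element-interactivity): (6 × 1 + 3 × 3) / 5 = 15 / 5 = 3.0000 → 3.0.
extraneous load = total − intrinsic − germane
             = 6.5 − 3.0 − 1.7 = 1.8.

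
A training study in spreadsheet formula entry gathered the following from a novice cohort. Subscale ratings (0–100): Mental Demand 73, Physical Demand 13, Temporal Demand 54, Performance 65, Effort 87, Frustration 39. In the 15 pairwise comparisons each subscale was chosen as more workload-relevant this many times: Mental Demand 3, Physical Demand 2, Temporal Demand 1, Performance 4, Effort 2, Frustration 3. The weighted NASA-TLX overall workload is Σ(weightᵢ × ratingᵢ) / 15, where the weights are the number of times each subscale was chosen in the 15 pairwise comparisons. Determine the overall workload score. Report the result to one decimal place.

The tallies are the weights (they sum to 15).
Weighted sum = 3·73 + 2·13 + 1·54 + 4·65 + 2·87 + 3·39
            = 219 + 26 + 54 + 260 + 174 + 117 = 850.
Overall workload = 850 / 15 = 56.6667 ≈ 56.7.

56.7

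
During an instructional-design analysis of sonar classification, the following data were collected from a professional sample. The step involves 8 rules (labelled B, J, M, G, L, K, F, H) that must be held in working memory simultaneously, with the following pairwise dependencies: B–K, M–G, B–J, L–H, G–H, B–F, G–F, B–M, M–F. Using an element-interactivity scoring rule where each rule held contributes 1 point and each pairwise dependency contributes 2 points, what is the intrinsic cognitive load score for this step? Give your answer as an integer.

Count of rules held simultaneously: 8.
Count of pairwise dependencies listed: 9.
Element contribution: 8 × 1 = 8.
Interaction contribution: 9 × 2 = 18.
Intrinsic load = 8 + 18 = 26.

26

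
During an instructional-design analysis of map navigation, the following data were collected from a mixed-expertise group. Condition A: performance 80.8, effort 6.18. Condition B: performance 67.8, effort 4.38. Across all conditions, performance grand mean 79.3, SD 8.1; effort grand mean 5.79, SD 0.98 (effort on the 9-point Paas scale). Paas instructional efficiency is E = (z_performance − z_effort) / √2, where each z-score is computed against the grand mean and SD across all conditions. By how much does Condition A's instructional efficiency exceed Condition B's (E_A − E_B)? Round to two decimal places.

Condition A: z_P = (80.8 − 79.3)/8.1 = 0.1852; z_E = (6.18 − 5.79)/0.98 = 0.3980; E_A = (0.1852 − 0.3980)/√2 = -0.1505.
Condition B: z_P = (67.8 − 79.3)/8.1 = -1.4198; z_E = (4.38 − 5.79)/0.98 = -1.4388; E_B = (-1.4198 − (-1.4388))/√2 = 0.0134.
E_A − E_B = -0.1505 − 0.0134 = -0.1639 ≈ -0.16.

-0.16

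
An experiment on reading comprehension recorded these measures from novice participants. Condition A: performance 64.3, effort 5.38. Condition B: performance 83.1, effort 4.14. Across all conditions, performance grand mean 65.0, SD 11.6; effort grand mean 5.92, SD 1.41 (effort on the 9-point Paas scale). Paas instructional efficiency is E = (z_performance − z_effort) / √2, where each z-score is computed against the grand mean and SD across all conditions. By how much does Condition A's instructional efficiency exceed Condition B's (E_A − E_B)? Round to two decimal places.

-1.77

Condition A: z_P = (64.3 − 65.0)/11.6 = -0.0603; z_E = (5.38 − 5.92)/1.41 = -0.3830; E_A = (-0.0603 − (-0.3830))/√2 = 0.2282.
Condition B: z_P = (83.1 − 65.0)/11.6 = 1.5603; z_E = (4.14 − 5.92)/1.41 = -1.2624; E_B = (1.5603 − (-1.2624))/√2 = 1.9960.
E_A − E_B = 0.2282 − 1.9960 = -1.7678 ≈ -1.77.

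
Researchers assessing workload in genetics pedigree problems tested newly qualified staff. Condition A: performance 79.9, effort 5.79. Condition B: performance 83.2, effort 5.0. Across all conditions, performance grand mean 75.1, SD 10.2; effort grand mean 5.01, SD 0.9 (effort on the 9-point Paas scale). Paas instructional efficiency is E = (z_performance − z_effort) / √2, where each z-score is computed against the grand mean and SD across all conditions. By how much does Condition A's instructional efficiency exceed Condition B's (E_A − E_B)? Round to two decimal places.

-0.85

Condition A: z_P = (79.9 − 75.1)/10.2 = 0.4706; z_E = (5.79 − 5.01)/0.9 = 0.8667; E_A = (0.4706 − 0.8667)/√2 = -0.2801.
Condition B: z_P = (83.2 − 75.1)/10.2 = 0.7941; z_E = (5.0 − 5.01)/0.9 = -0.0111; E_B = (0.7941 − (-0.0111))/√2 = 0.5694.
E_A − E_B = -0.2801 − 0.5694 = -0.8495 ≈ -0.85.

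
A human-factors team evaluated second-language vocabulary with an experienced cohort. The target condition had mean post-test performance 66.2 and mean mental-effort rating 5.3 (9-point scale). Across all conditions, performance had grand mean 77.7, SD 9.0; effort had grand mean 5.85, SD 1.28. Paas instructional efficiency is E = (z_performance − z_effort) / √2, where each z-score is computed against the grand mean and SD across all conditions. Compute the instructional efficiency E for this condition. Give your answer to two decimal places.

z_performance = (66.2 − 77.7) / 9.0 = -11.5000 / 9.0 = -1.2778.
z_effort = (5.3 − 5.85) / 1.28 = -0.5500 / 1.28 = -0.4297.
z_P − z_E = -1.2778 − (-0.4297) = -0.8481.
E = -0.8481 / √2 = -0.8481 / 1.41421 = -0.5997 ≈ -0.60.

-0.60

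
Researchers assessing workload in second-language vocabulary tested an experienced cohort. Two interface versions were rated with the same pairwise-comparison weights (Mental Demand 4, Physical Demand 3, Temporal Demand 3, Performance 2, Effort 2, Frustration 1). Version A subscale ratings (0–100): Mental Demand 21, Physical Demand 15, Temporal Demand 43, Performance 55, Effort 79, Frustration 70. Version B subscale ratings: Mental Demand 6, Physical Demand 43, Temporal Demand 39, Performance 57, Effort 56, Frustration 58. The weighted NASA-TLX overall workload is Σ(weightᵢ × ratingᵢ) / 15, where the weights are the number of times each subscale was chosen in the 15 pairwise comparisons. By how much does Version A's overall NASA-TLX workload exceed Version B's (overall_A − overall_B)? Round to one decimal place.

2.8

Version A weighted sum = 4·21 + 3·15 + 3·43 + 2·55 + 2·79 + 1·70 = 84 + 45 + 129 + 110 + 158 + 70 = 596; overall_A = 596/15 = 39.7333.
Version B weighted sum = 4·6 + 3·43 + 3·39 + 2·57 + 2·56 + 1·58 = 24 + 129 + 117 + 114 + 112 + 58 = 554; overall_B = 554/15 = 36.9333.
Difference = 39.7333 − 36.9333 = 2.8000 ≈ 2.8.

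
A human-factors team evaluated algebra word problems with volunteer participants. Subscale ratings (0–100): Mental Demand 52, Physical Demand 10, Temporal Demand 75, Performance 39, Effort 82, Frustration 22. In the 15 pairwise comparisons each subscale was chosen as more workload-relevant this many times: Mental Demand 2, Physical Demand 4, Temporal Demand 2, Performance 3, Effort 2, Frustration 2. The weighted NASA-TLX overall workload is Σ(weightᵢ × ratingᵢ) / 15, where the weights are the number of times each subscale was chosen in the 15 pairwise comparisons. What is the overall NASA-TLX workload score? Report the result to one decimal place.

The tallies are the weights (they sum to 15).
Weighted sum = 2·52 + 4·10 + 2·75 + 3·39 + 2·82 + 2·22
            = 104 + 40 + 150 + 117 + 164 + 44 = 619.
Overall workload = 619 / 15 = 41.2667 ≈ 41.3.

41.3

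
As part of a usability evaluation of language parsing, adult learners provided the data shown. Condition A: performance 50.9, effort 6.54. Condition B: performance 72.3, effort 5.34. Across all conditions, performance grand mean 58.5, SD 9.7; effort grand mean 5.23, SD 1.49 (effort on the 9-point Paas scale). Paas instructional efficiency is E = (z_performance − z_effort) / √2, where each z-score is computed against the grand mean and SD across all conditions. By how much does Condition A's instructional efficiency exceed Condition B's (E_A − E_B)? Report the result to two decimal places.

-2.13

Condition A: z_P = (50.9 − 58.5)/9.7 = -0.7835; z_E = (6.54 − 5.23)/1.49 = 0.8792; E_A = (-0.7835 − 0.8792)/√2 = -1.1757.
Condition B: z_P = (72.3 − 58.5)/9.7 = 1.4227; z_E = (5.34 − 5.23)/1.49 = 0.0738; E_B = (1.4227 − 0.0738)/√2 = 0.9538.
E_A − E_B = -1.1757 − 0.9538 = -2.1295 ≈ -2.13.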